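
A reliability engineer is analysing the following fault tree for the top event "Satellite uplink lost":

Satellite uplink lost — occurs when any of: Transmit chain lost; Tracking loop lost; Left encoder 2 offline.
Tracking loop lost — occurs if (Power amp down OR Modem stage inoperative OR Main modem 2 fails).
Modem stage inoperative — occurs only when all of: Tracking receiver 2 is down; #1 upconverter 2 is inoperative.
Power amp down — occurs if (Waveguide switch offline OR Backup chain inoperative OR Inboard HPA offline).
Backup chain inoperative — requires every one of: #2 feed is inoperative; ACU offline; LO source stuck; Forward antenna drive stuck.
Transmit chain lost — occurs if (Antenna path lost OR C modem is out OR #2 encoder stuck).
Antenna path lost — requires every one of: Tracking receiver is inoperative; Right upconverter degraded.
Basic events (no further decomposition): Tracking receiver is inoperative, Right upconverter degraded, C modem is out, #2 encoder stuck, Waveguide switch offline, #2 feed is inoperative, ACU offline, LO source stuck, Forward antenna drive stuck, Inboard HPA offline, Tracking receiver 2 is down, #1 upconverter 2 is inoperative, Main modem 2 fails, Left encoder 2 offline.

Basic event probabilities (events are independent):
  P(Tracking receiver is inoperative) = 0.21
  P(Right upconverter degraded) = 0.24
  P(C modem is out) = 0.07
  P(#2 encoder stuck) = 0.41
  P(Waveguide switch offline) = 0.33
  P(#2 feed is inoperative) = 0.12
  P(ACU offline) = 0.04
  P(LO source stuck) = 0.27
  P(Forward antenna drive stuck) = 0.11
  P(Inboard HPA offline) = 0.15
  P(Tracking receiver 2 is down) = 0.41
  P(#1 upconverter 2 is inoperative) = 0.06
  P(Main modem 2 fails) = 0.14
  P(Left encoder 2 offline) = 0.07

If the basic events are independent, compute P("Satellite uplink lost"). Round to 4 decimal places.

P(Antenna path lost) [AND] = 0.21 × 0.24 = 0.050400
P(Transmit chain lost) [OR] = 1 − (1−0.050400) × (1−0.07) × (1−0.41) = 0.478954
P(Backup chain inoperative) [AND] = 0.12 × 0.04 × 0.27 × 0.11 = 0.000143
P(Power amp down) [OR] = 1 − (1−0.33) × (1−0.000143) × (1−0.15) = 0.430581
P(Modem stage inoperative) [AND] = 0.41 × 0.06 = 0.024600
P(Tracking loop lost) [OR] = 1 − (1−0.430581) × (1−0.024600) × (1−0.14) = 0.522346
P(Satellite uplink lost) [OR] = 1 − (1−0.478954) × (1−0.522346) × (1−0.07) = 0.768542
Rounded to 4 decimal places: P(Satellite uplink lost) ≈ 0.7685.

0.7685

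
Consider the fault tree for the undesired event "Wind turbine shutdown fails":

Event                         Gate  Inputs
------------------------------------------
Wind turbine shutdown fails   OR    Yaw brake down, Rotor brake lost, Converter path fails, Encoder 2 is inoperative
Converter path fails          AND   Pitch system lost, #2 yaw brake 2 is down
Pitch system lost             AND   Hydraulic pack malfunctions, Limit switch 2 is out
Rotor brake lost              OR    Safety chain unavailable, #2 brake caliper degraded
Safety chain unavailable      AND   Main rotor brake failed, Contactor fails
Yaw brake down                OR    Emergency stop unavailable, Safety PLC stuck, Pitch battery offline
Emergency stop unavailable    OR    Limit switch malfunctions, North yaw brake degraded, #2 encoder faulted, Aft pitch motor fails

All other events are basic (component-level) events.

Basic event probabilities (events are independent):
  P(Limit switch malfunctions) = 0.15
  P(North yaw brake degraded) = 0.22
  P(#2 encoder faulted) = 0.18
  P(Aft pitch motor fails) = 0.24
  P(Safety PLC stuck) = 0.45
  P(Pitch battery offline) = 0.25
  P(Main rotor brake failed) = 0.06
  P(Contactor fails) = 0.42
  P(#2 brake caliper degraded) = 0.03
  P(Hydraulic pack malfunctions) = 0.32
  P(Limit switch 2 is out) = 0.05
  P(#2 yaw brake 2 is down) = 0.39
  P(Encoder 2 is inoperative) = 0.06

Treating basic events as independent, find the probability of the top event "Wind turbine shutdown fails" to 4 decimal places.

P(Emergency stop unavailable) [OR] = 1 − (1−0.15) × (1−0.22) × (1−0.18) × (1−0.24) = 0.586818
P(Yaw brake down) [OR] = 1 − (1−0.586818) × (1−0.45) × (1−0.25) = 0.829562
P(Safety chain unavailable) [AND] = 0.06 × 0.42 = 0.025200
P(Rotor brake lost) [OR] = 1 − (1−0.025200) × (1−0.03) = 0.054444
P(Pitch system lost) [AND] = 0.32 × 0.05 = 0.016000
P(Converter path fails) [AND] = 0.016000 × 0.39 = 0.006240
P(Wind turbine shutdown fails) [OR] = 1 − (1−0.829562) × (1−0.054444) × (1−0.006240) × (1−0.06) = 0.849456
Rounded to 4 decimal places: P(Wind turbine shutdown fails) ≈ 0.8495.

0.8495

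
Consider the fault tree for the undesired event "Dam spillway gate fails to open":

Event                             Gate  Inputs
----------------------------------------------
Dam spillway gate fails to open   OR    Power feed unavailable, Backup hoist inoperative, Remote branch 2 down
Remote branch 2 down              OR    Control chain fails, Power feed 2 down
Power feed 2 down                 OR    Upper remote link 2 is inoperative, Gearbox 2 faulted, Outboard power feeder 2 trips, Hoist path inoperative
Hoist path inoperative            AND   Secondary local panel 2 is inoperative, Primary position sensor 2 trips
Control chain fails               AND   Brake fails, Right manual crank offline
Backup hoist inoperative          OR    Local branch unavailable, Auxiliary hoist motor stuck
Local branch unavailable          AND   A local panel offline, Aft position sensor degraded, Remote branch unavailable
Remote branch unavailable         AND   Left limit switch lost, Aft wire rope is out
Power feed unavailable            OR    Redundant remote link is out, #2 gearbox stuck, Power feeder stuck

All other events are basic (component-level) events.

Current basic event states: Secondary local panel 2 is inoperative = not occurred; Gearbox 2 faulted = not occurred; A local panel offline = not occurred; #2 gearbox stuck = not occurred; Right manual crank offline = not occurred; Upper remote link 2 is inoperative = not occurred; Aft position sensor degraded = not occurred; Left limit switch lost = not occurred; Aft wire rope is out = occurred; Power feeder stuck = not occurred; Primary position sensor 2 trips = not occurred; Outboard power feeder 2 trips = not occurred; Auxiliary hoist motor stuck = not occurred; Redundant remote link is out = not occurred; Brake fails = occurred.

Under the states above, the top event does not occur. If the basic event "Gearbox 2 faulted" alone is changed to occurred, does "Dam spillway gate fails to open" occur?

Counterfactual: set "Gearbox 2 faulted" to occurred.
Power feed unavailable [OR]: Redundant remote link is out=not, #2 gearbox stuck=not, Power feeder stuck=not → no input occurs → does not occur.
Remote branch unavailable [AND]: Left limit switch lost=not, Aft wire rope is out=occurs → not all inputs occur → does not occur.
Local branch unavailable [AND]: A local panel offline=not, Aft position sensor degraded=not, Remote branch unavailable=not → not all inputs occur → does not occur.
Backup hoist inoperative [OR]: Local branch unavailable=not, Auxiliary hoist motor stuck=not → no input occurs → does not occur.
Control chain fails [AND]: Brake fails=occurs, Right manual crank offline=not → not all inputs occur → does not occur.
Hoist path inoperative [AND]: Secondary local panel 2 is inoperative=not, Primary position sensor 2 trips=not → not all inputs occur → does not occur.
Power feed 2 down [OR]: Upper remote link 2 is inoperative=not, Gearbox 2 faulted=occurs, Outboard power feeder 2 trips=not, Hoist path inoperative=not → at least one input occurs → occurs.
Remote branch 2 down [OR]: Control chain fails=not, Power feed 2 down=occurs → at least one input occurs → occurs.
Dam spillway gate fails to open [OR]: Power feed unavailable=not, Backup hoist inoperative=not, Remote branch 2 down=occurs → at least one input occurs → occurs.

Yes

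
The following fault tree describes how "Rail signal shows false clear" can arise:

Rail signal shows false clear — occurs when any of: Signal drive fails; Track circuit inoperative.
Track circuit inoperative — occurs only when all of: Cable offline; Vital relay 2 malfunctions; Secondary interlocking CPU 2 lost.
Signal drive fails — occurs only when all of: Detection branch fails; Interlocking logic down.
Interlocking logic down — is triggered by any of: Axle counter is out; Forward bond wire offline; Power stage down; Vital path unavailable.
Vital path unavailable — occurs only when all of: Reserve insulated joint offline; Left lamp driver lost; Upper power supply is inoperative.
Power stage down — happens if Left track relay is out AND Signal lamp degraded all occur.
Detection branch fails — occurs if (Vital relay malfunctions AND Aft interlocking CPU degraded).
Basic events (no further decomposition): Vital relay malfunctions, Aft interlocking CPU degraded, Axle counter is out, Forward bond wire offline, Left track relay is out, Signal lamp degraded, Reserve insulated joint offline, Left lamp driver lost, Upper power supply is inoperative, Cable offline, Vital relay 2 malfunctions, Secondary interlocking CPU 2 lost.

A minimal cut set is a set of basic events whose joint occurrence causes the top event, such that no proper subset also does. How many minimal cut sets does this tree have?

Detection branch fails [AND]: one cut set from each child combined → 1 × 1 = 1 cut set(s).
Power stage down [AND]: one cut set from each child combined → 1 × 1 = 1 cut set(s).
Vital path unavailable [AND]: one cut set from each child combined → 1 × 1 × 1 = 1 cut set(s).
Interlocking logic down [OR]: union of children's cut sets → 4 cut set(s).
Signal drive fails [AND]: one cut set from each child combined → 1 × 4 = 4 cut set(s).
Track circuit inoperative [AND]: one cut set from each child combined → 1 × 1 × 1 = 1 cut set(s).
Rail signal shows false clear [OR]: union of children's cut sets → 5 cut set(s).
Minimal cut sets: {Aft interlocking CPU degraded, Axle counter is out, Vital relay malfunctions}; {Aft interlocking CPU degraded, Forward bond wire offline, Vital relay malfunctions}; {Aft interlocking CPU degraded, Left track relay is out, Signal lamp degraded, Vital relay malfunctions}; {Aft interlocking CPU degraded, Left lamp driver lost, Reserve insulated joint offline, Upper power supply is inoperative, Vital relay malfunctions}; {Cable offline, Secondary interlocking CPU 2 lost, Vital relay 2 malfunctions}.

5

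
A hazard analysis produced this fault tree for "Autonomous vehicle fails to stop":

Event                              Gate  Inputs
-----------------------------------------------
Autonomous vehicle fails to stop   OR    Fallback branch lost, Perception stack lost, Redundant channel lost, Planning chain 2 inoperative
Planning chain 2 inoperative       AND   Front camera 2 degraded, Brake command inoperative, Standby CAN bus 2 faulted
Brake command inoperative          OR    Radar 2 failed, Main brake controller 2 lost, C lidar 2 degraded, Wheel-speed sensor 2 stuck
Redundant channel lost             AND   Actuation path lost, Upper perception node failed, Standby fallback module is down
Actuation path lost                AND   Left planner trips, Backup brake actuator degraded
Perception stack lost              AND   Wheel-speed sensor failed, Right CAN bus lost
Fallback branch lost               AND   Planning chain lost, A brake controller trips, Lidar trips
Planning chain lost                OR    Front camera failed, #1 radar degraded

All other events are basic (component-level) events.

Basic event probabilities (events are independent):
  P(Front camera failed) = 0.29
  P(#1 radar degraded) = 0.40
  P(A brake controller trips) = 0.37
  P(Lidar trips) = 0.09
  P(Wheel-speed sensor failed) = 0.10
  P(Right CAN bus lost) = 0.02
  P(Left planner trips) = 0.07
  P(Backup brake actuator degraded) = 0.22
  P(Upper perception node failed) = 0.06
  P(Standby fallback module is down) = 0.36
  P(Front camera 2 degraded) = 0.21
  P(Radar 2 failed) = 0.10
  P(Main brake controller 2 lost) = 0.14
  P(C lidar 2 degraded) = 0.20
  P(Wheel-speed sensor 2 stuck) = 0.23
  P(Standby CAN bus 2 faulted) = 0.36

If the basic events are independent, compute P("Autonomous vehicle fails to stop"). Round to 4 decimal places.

P(Planning chain lost) [OR] = 1 − (1−0.29) × (1−0.40) = 0.574000
P(Fallback branch lost) [AND] = 0.574000 × 0.37 × 0.09 = 0.019114
P(Perception stack lost) [AND] = 0.10 × 0.02 = 0.002000
P(Actuation path lost) [AND] = 0.07 × 0.22 = 0.015400
P(Redundant channel lost) [AND] = 0.015400 × 0.06 × 0.36 = 0.000333
P(Brake command inoperative) [OR] = 1 − (1−0.10) × (1−0.14) × (1−0.20) × (1−0.23) = 0.523216
P(Planning chain 2 inoperative) [AND] = 0.21 × 0.523216 × 0.36 = 0.039555
P(Autonomous vehicle fails to stop) [OR] = 1 − (1−0.019114) × (1−0.002000) × (1−0.000333) × (1−0.039555) = 0.060110
Rounded to 4 decimal places: P(Autonomous vehicle fails to stop) ≈ 0.0601.

0.0601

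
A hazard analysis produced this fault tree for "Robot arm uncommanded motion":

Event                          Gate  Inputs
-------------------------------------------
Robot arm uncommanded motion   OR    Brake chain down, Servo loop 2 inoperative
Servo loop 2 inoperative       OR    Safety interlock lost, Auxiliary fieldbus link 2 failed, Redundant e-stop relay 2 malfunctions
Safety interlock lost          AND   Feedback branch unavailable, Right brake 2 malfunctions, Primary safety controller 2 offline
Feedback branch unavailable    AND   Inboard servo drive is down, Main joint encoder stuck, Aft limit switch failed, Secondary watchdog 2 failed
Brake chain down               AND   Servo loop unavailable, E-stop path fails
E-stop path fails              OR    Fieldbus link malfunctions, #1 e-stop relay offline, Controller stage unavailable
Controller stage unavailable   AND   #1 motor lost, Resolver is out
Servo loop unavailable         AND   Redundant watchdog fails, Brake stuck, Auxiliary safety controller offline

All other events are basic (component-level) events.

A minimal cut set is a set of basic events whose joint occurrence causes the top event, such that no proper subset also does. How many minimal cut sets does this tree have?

6

Servo loop unavailable [AND]: one cut set from each child combined → 1 × 1 × 1 = 1 cut set(s).
Controller stage unavailable [AND]: one cut set from each child combined → 1 × 1 = 1 cut set(s).
E-stop path fails [OR]: union of children's cut sets → 3 cut set(s).
Brake chain down [AND]: one cut set from each child combined → 1 × 3 = 3 cut set(s).
Feedback branch unavailable [AND]: one cut set from each child combined → 1 × 1 × 1 × 1 = 1 cut set(s).
Safety interlock lost [AND]: one cut set from each child combined → 1 × 1 × 1 = 1 cut set(s).
Servo loop 2 inoperative [OR]: union of children's cut sets → 3 cut set(s).
Robot arm uncommanded motion [OR]: union of children's cut sets → 6 cut set(s).
Minimal cut sets: {Auxiliary safety controller offline, Brake stuck, Fieldbus link malfunctions, Redundant watchdog fails}; {#1 e-stop relay offline, Auxiliary safety controller offline, Brake stuck, Redundant watchdog fails}; {#1 motor lost, Auxiliary safety controller offline, Brake stuck, Redundant watchdog fails, Resolver is out}; {Aft limit switch failed, Inboard servo drive is down, Main joint encoder stuck, Primary safety controller 2 offline, Right brake 2 malfunctions, Secondary watchdog 2 failed}; {Auxiliary fieldbus link 2 failed}; {Redundant e-stop relay 2 malfunctions}.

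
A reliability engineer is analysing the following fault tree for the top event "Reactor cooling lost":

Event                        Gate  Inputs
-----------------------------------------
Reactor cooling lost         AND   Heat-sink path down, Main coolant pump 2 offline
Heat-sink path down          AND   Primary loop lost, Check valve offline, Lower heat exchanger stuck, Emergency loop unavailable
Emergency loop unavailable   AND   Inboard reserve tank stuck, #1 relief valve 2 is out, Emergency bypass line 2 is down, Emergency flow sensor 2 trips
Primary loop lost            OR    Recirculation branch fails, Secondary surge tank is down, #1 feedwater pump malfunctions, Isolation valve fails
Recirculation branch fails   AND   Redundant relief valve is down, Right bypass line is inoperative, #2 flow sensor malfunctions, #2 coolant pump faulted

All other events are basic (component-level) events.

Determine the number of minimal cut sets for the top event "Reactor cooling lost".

Recirculation branch fails [AND]: one cut set from each child combined → 1 × 1 × 1 × 1 = 1 cut set(s).
Primary loop lost [OR]: union of children's cut sets → 4 cut set(s).
Emergency loop unavailable [AND]: one cut set from each child combined → 1 × 1 × 1 × 1 = 1 cut set(s).
Heat-sink path down [AND]: one cut set from each child combined → 4 × 1 × 1 × 1 = 4 cut set(s).
Reactor cooling lost [AND]: one cut set from each child combined → 4 × 1 = 4 cut set(s).
Minimal cut sets: {#1 relief valve 2 is out, #2 coolant pump faulted, #2 flow sensor malfunctions, Check valve offline, Emergency bypass line 2 is down, Emergency flow sensor 2 trips, Inboard reserve tank stuck, Lower heat exchanger stuck, Main coolant pump 2 offline, Redundant relief valve is down, Right bypass line is inoperative}; {#1 relief valve 2 is out, Check valve offline, Emergency bypass line 2 is down, Emergency flow sensor 2 trips, Inboard reserve tank stuck, Lower heat exchanger stuck, Main coolant pump 2 offline, Secondary surge tank is down}; {#1 feedwater pump malfunctions, #1 relief valve 2 is out, Check valve offline, Emergency bypass line 2 is down, Emergency flow sensor 2 trips, Inboard reserve tank stuck, Lower heat exchanger stuck, Main coolant pump 2 offline}; {#1 relief valve 2 is out, Check valve offline, Emergency bypass line 2 is down, Emergency flow sensor 2 trips, Inboard reserve tank stuck, Isolation valve fails, Lower heat exchanger stuck, Main coolant pump 2 offline}.

4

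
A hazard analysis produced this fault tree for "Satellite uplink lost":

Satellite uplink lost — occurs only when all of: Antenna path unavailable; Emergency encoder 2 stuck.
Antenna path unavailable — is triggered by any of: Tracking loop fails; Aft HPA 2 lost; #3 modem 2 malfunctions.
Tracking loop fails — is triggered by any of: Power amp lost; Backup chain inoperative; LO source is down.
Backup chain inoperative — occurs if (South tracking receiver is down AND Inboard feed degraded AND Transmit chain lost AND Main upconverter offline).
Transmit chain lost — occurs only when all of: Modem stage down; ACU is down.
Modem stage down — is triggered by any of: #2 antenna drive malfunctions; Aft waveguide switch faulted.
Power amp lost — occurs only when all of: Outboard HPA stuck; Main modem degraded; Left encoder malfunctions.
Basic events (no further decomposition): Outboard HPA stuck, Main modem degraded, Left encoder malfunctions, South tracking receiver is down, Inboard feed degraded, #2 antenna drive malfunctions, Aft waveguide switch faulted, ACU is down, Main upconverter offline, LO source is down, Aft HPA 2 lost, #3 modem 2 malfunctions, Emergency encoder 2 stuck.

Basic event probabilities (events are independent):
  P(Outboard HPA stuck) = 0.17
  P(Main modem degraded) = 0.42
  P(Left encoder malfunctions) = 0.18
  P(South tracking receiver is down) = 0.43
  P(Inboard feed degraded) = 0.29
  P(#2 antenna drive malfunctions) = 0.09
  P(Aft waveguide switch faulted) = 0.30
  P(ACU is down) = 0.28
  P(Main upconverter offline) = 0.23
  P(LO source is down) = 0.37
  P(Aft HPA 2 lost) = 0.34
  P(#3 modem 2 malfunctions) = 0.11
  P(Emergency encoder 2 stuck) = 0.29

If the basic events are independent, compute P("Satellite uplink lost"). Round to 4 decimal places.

P(Power amp lost) [AND] = 0.17 × 0.42 × 0.18 = 0.012852
P(Modem stage down) [OR] = 1 − (1−0.09) × (1−0.30) = 0.363000
P(Transmit chain lost) [AND] = 0.363000 × 0.28 = 0.101640
P(Backup chain inoperative) [AND] = 0.43 × 0.29 × 0.101640 × 0.23 = 0.002915
P(Tracking loop fails) [OR] = 1 − (1−0.012852) × (1−0.002915) × (1−0.37) = 0.379910
P(Antenna path unavailable) [OR] = 1 − (1−0.379910) × (1−0.34) × (1−0.11) = 0.635759
P(Satellite uplink lost) [AND] = 0.635759 × 0.29 = 0.184370
Rounded to 4 decimal places: P(Satellite uplink lost) ≈ 0.1844.

0.1844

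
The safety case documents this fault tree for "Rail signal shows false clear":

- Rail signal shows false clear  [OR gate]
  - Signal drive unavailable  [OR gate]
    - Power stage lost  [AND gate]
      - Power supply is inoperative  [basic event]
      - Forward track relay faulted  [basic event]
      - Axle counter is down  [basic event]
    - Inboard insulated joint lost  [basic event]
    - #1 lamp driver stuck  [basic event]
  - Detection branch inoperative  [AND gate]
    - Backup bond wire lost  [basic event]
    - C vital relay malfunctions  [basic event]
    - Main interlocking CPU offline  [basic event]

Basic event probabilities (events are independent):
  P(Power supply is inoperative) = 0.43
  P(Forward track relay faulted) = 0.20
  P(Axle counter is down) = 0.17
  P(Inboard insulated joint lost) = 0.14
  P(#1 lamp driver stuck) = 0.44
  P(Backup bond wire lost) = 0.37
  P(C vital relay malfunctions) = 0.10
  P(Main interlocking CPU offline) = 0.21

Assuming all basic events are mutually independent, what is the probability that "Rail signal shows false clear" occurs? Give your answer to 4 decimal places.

P(Power stage lost) [AND] = 0.43 × 0.20 × 0.17 = 0.014620
P(Signal drive unavailable) [OR] = 1 − (1−0.014620) × (1−0.14) × (1−0.44) = 0.525441
P(Detection branch inoperative) [AND] = 0.37 × 0.10 × 0.21 = 0.007770
P(Rail signal shows false clear) [OR] = 1 − (1−0.525441) × (1−0.007770) = 0.529128
Rounded to 4 decimal places: P(Rail signal shows false clear) ≈ 0.5291.

0.5291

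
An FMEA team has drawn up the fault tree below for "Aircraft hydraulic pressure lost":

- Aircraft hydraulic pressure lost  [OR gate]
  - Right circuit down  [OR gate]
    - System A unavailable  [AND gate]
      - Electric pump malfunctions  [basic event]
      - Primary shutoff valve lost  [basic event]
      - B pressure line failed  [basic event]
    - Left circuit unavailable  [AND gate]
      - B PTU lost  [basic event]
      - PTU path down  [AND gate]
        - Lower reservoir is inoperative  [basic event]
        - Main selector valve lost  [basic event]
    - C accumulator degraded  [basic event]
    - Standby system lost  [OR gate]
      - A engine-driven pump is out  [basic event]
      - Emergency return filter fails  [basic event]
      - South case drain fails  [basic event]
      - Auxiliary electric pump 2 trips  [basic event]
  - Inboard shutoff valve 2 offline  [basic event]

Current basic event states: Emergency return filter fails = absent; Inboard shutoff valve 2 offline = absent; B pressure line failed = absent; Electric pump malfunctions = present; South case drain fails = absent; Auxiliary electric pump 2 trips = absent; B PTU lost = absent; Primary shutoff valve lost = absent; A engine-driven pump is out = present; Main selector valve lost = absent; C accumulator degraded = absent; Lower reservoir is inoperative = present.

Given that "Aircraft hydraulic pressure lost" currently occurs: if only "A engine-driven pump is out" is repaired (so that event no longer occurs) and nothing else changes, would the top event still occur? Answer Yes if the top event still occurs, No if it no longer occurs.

Counterfactual: set "A engine-driven pump is out" to not occurred.
System A unavailable [AND]: Electric pump malfunctions=occurs, Primary shutoff valve lost=not, B pressure line failed=not → not all inputs occur → does not occur.
PTU path down [AND]: Lower reservoir is inoperative=occurs, Main selector valve lost=not → not all inputs occur → does not occur.
Left circuit unavailable [AND]: B PTU lost=not, PTU path down=not → not all inputs occur → does not occur.
Standby system lost [OR]: A engine-driven pump is out=not, Emergency return filter fails=not, South case drain fails=not, Auxiliary electric pump 2 trips=not → no input occurs → does not occur.
Right circuit down [OR]: System A unavailable=not, Left circuit unavailable=not, C accumulator degraded=not, Standby system lost=not → no input occurs → does not occur.
Aircraft hydraulic pressure lost [OR]: Right circuit down=not, Inboard shutoff valve 2 offline=not → no input occurs → does not occur.

No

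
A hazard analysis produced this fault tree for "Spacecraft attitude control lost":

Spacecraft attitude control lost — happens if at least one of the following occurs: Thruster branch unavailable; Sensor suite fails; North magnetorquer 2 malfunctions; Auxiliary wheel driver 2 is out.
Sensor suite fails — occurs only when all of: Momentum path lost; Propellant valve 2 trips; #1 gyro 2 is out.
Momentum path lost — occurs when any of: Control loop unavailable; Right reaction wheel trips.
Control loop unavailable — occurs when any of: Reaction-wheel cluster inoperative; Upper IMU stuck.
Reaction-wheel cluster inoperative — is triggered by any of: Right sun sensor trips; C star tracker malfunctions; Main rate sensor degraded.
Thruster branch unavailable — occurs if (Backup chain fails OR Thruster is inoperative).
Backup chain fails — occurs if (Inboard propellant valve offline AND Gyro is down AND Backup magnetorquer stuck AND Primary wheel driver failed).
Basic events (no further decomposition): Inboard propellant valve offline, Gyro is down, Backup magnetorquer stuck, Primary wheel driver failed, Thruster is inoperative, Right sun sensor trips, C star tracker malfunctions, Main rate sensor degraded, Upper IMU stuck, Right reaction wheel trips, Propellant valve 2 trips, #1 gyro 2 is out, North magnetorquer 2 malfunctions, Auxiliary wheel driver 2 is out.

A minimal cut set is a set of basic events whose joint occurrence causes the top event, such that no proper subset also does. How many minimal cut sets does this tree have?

Backup chain fails [AND]: one cut set from each child combined → 1 × 1 × 1 × 1 = 1 cut set(s).
Thruster branch unavailable [OR]: union of children's cut sets → 2 cut set(s).
Reaction-wheel cluster inoperative [OR]: union of children's cut sets → 3 cut set(s).
Control loop unavailable [OR]: union of children's cut sets → 4 cut set(s).
Momentum path lost [OR]: union of children's cut sets → 5 cut set(s).
Sensor suite fails [AND]: one cut set from each child combined → 5 × 1 × 1 = 5 cut set(s).
Spacecraft attitude control lost [OR]: union of children's cut sets → 9 cut set(s).
Minimal cut sets: {Backup magnetorquer stuck, Gyro is down, Inboard propellant valve offline, Primary wheel driver failed}; {Thruster is inoperative}; {#1 gyro 2 is out, Propellant valve 2 trips, Right sun sensor trips}; {#1 gyro 2 is out, C star tracker malfunctions, Propellant valve 2 trips}; {#1 gyro 2 is out, Main rate sensor degraded, Propellant valve 2 trips}; {#1 gyro 2 is out, Propellant valve 2 trips, Upper IMU stuck}; {#1 gyro 2 is out, Propellant valve 2 trips, Right reaction wheel trips}; {North magnetorquer 2 malfunctions}; {Auxiliary wheel driver 2 is out}.

9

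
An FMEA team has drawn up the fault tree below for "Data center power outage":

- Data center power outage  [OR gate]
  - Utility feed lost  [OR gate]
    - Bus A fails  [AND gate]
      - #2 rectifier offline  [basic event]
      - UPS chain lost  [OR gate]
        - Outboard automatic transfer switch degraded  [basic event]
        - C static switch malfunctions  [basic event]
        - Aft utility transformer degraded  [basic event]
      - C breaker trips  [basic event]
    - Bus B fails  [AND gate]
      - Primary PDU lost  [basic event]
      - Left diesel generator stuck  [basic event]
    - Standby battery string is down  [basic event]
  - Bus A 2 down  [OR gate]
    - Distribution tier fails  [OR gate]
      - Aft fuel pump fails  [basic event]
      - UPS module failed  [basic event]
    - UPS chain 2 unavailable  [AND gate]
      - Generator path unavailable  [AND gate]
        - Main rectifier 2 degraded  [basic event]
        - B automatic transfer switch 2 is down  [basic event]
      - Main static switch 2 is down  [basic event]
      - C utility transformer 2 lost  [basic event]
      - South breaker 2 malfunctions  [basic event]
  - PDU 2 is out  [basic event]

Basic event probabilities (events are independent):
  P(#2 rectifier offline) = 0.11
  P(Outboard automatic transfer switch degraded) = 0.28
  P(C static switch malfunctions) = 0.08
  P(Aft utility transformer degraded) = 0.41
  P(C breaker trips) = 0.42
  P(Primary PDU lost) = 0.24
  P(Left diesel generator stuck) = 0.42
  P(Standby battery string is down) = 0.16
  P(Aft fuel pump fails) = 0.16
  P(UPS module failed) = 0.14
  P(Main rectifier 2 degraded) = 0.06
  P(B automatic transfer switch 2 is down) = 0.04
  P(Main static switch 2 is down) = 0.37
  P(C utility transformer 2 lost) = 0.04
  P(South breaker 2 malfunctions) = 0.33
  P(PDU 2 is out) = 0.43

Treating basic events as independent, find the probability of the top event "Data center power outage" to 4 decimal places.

0.6977

P(UPS chain lost) [OR] = 1 − (1−0.28) × (1−0.08) × (1−0.41) = 0.609184
P(Bus A fails) [AND] = 0.11 × 0.609184 × 0.42 = 0.028144
P(Bus B fails) [AND] = 0.24 × 0.42 = 0.100800
P(Utility feed lost) [OR] = 1 − (1−0.028144) × (1−0.100800) × (1−0.16) = 0.265930
P(Distribution tier fails) [OR] = 1 − (1−0.16) × (1−0.14) = 0.277600
P(Generator path unavailable) [AND] = 0.06 × 0.04 = 0.002400
P(UPS chain 2 unavailable) [AND] = 0.002400 × 0.37 × 0.04 × 0.33 = 0.000012
P(Bus A 2 down) [OR] = 1 − (1−0.277600) × (1−0.000012) = 0.277609
P(Data center power outage) [OR] = 1 − (1−0.265930) × (1−0.277609) × (1−0.43) = 0.697737
Rounded to 4 decimal places: P(Data center power outage) ≈ 0.6977.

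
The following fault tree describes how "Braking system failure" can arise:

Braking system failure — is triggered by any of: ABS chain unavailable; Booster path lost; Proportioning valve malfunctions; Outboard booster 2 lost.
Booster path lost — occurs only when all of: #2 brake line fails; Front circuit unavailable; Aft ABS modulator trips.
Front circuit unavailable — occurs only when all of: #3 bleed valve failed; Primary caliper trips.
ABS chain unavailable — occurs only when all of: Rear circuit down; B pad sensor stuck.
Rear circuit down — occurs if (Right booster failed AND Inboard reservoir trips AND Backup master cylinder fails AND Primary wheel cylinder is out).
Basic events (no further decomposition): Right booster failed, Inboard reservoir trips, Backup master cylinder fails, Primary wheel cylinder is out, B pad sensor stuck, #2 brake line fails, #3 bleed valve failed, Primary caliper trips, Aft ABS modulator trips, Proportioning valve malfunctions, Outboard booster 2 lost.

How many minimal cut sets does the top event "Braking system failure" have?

Rear circuit down [AND]: one cut set from each child combined → 1 × 1 × 1 × 1 = 1 cut set(s).
ABS chain unavailable [AND]: one cut set from each child combined → 1 × 1 = 1 cut set(s).
Front circuit unavailable [AND]: one cut set from each child combined → 1 × 1 = 1 cut set(s).
Booster path lost [AND]: one cut set from each child combined → 1 × 1 × 1 = 1 cut set(s).
Braking system failure [OR]: union of children's cut sets → 4 cut set(s).
Minimal cut sets: {B pad sensor stuck, Backup master cylinder fails, Inboard reservoir trips, Primary wheel cylinder is out, Right booster failed}; {#2 brake line fails, #3 bleed valve failed, Aft ABS modulator trips, Primary caliper trips}; {Proportioning valve malfunctions}; {Outboard booster 2 lost}.

4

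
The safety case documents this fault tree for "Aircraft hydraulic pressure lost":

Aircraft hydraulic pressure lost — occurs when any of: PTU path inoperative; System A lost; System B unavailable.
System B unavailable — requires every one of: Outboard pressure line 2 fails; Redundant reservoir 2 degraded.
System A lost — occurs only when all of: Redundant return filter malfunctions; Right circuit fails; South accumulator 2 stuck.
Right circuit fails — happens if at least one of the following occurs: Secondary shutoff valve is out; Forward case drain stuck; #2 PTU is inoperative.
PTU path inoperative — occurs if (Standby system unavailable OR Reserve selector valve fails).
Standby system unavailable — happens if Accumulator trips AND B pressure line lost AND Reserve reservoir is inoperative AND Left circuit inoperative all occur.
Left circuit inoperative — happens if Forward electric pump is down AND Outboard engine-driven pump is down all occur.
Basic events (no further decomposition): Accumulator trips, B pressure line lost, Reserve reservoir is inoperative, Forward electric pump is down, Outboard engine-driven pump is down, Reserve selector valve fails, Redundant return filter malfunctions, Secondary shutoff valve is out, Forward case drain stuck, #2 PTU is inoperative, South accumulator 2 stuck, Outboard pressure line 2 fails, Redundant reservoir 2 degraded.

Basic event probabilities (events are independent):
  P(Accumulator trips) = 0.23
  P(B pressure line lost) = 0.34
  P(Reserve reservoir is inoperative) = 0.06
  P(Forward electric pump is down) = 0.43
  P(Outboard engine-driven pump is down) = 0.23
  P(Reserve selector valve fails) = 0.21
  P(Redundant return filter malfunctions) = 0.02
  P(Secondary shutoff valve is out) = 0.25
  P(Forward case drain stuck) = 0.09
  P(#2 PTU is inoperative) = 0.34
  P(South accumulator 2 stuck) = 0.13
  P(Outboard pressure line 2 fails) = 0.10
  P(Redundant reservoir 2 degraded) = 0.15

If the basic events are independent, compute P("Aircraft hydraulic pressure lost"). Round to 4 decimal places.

P(Left circuit inoperative) [AND] = 0.43 × 0.23 = 0.098900
P(Standby system unavailable) [AND] = 0.23 × 0.34 × 0.06 × 0.098900 = 0.000464
P(PTU path inoperative) [OR] = 1 − (1−0.000464) × (1−0.21) = 0.210367
P(Right circuit fails) [OR] = 1 − (1−0.25) × (1−0.09) × (1−0.34) = 0.549550
P(System A lost) [AND] = 0.02 × 0.549550 × 0.13 = 0.001429
P(System B unavailable) [AND] = 0.10 × 0.15 = 0.015000
P(Aircraft hydraulic pressure lost) [OR] = 1 − (1−0.210367) × (1−0.001429) × (1−0.015000) = 0.223323
Rounded to 4 decimal places: P(Aircraft hydraulic pressure lost) ≈ 0.2233.

0.2233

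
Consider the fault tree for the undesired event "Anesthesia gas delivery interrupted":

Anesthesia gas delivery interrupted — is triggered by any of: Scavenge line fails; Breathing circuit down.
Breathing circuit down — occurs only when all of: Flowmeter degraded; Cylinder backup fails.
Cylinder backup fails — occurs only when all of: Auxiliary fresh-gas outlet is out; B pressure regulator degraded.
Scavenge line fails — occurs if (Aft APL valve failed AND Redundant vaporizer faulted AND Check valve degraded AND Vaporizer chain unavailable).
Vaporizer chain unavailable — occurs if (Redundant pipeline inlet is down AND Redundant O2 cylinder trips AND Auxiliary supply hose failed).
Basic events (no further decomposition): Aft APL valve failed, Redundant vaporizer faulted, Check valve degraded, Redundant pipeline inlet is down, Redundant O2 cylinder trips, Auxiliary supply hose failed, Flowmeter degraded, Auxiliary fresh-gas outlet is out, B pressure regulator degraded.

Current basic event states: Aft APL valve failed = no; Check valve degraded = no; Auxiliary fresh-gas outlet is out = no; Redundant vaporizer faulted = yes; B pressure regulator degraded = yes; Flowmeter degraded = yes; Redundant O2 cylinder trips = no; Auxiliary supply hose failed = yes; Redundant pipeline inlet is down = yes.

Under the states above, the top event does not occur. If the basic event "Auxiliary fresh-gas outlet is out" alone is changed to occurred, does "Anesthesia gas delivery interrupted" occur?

Yes

Counterfactual: set "Auxiliary fresh-gas outlet is out" to occurred.
Vaporizer chain unavailable [AND]: Redundant pipeline inlet is down=occurs, Redundant O2 cylinder trips=not, Auxiliary supply hose failed=occurs → not all inputs occur → does not occur.
Scavenge line fails [AND]: Aft APL valve failed=not, Redundant vaporizer faulted=occurs, Check valve degraded=not, Vaporizer chain unavailable=not → not all inputs occur → does not occur.
Cylinder backup fails [AND]: Auxiliary fresh-gas outlet is out=occurs, B pressure regulator degraded=occurs → all inputs occur → occurs.
Breathing circuit down [AND]: Flowmeter degraded=occurs, Cylinder backup fails=occurs → all inputs occur → occurs.
Anesthesia gas delivery interrupted [OR]: Scavenge line fails=not, Breathing circuit down=occurs → at least one input occurs → occurs.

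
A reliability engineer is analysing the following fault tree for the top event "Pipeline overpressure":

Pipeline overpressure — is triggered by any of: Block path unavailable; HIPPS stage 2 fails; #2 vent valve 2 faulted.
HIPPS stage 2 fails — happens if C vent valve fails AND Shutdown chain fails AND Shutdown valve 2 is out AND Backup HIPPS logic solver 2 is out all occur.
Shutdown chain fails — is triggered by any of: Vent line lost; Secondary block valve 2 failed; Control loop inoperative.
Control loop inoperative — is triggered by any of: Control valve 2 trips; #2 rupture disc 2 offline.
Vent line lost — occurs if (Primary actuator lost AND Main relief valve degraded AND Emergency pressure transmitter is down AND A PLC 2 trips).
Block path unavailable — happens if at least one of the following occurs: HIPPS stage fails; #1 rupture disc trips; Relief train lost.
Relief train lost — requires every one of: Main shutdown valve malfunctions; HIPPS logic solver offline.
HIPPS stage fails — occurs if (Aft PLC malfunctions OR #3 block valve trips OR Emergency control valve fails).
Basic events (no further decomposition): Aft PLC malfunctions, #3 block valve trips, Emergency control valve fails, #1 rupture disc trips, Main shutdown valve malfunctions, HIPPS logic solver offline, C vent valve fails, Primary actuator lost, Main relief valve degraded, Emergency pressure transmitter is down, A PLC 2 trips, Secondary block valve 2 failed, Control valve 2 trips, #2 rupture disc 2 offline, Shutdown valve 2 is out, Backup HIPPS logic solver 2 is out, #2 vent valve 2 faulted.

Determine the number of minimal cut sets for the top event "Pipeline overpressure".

HIPPS stage fails [OR]: union of children's cut sets → 3 cut set(s).
Relief train lost [AND]: one cut set from each child combined → 1 × 1 = 1 cut set(s).
Block path unavailable [OR]: union of children's cut sets → 5 cut set(s).
Vent line lost [AND]: one cut set from each child combined → 1 × 1 × 1 × 1 = 1 cut set(s).
Control loop inoperative [OR]: union of children's cut sets → 2 cut set(s).
Shutdown chain fails [OR]: union of children's cut sets → 4 cut set(s).
HIPPS stage 2 fails [AND]: one cut set from each child combined → 1 × 4 × 1 × 1 = 4 cut set(s).
Pipeline overpressure [OR]: union of children's cut sets → 10 cut set(s).
Minimal cut sets: {Aft PLC malfunctions}; {#3 block valve trips}; {Emergency control valve fails}; {#1 rupture disc trips}; {HIPPS logic solver offline, Main shutdown valve malfunctions}; {A PLC 2 trips, Backup HIPPS logic solver 2 is out, C vent valve fails, Emergency pressure transmitter is down, Main relief valve degraded, Primary actuator lost, Shutdown valve 2 is out}; {Backup HIPPS logic solver 2 is out, C vent valve fails, Secondary block valve 2 failed, Shutdown valve 2 is out}; {Backup HIPPS logic solver 2 is out, C vent valve fails, Control valve 2 trips, Shutdown valve 2 is out}; {#2 rupture disc 2 offline, Backup HIPPS logic solver 2 is out, C vent valve fails, Shutdown valve 2 is out}; {#2 vent valve 2 faulted}.

10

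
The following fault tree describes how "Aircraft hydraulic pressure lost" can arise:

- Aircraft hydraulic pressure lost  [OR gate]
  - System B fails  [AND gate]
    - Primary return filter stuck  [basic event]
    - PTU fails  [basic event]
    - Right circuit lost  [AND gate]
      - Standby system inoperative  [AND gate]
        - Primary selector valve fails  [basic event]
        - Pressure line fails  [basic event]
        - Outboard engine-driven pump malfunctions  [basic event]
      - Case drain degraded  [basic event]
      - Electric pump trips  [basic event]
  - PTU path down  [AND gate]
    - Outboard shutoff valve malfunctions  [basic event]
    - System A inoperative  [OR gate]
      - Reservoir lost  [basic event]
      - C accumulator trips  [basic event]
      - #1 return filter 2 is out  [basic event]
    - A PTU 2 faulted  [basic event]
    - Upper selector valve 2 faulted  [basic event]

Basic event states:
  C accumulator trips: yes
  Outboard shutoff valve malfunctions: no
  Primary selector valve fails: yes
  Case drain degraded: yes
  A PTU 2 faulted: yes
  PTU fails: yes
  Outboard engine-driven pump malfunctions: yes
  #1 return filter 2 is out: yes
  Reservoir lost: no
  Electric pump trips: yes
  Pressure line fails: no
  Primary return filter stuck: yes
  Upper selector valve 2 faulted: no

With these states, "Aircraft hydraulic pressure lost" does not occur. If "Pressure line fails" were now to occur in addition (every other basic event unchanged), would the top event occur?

Yes

Counterfactual: set "Pressure line fails" to occurred.
Standby system inoperative [AND]: Primary selector valve fails=occurs, Pressure line fails=occurs, Outboard engine-driven pump malfunctions=occurs → all inputs occur → occurs.
Right circuit lost [AND]: Standby system inoperative=occurs, Case drain degraded=occurs, Electric pump trips=occurs → all inputs occur → occurs.
System B fails [AND]: Primary return filter stuck=occurs, PTU fails=occurs, Right circuit lost=occurs → all inputs occur → occurs.
System A inoperative [OR]: Reservoir lost=not, C accumulator trips=occurs, #1 return filter 2 is out=occurs → at least one input occurs → occurs.
PTU path down [AND]: Outboard shutoff valve malfunctions=not, System A inoperative=occurs, A PTU 2 faulted=occurs, Upper selector valve 2 faulted=not → not all inputs occur → does not occur.
Aircraft hydraulic pressure lost [OR]: System B fails=occurs, PTU path down=not → at least one input occurs → occurs.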